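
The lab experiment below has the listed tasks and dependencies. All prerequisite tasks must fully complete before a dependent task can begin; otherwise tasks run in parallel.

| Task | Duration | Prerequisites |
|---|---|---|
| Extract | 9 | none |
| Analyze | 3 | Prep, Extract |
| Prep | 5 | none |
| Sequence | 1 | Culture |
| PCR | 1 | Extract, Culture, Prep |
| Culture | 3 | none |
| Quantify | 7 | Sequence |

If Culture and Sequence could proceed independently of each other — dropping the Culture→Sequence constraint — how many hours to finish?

12

With the dependency in place, Extract→Analyze = 9+3 = 12 sets the finish at 12 hours.
Without Culture→Sequence, Sequence's earliest start moves from 3 to 0.
After: Extract→Analyze = 9+3 = 12 → 12 hours.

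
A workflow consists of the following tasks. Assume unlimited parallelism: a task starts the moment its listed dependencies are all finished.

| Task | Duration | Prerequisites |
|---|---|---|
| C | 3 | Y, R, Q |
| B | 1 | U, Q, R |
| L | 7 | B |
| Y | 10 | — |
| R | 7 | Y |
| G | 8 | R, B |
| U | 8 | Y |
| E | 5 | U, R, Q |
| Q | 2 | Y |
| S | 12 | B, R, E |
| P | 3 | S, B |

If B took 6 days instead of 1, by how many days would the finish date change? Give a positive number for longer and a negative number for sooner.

Actual critical path: Y→U→E→S→P = 10+8+5+12+3 = 38 ⇒ 38 days.
B has 4 days of float (longest path through it is 34).
Now Y→U→B→S→P = 10+8+6+12+3 = 39 is longest, so the finish becomes 39 days.
Change in finish: 39 − 38 = +1 days.

1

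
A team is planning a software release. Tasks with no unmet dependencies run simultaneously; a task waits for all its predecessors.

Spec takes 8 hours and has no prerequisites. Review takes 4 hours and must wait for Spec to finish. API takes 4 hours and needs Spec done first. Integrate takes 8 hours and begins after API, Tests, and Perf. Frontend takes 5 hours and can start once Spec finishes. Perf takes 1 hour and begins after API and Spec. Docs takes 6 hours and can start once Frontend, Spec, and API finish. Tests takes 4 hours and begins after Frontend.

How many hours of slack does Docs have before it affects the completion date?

6

Spec→Frontend→Tests→Integrate = 8+5+4+8 = 25 sets the makespan at 25 hours.
Docs finishes as early as 19 and must finish by 25.
Float = 25 − 19 = 6.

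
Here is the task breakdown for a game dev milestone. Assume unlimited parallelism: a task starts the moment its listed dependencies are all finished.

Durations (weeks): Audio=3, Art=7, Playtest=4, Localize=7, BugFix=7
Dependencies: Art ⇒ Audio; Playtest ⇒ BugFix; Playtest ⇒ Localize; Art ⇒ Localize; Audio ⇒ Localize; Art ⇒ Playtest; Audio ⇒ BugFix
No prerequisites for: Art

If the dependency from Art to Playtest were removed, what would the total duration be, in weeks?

Original critical path: Art→Playtest→BugFix = 7+4+7 = 18 ⇒ 18 weeks.
Without Art→Playtest, Playtest's earliest start moves from 7 to 0.
New critical path: Art→Audio→BugFix = 7+3+7 = 17 ⇒ 17 weeks.

17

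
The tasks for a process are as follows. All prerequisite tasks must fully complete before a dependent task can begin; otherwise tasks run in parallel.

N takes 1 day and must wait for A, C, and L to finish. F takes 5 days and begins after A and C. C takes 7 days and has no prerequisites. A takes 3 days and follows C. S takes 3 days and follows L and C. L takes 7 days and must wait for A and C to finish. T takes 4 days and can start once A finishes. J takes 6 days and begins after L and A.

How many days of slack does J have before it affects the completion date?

The longest chain is C→A→L→J = 7+3+7+6 = 23; overall finish 23 days.
The longest chain containing J totals 23 days.
So J can slip 23 − 23 = 0 days.

0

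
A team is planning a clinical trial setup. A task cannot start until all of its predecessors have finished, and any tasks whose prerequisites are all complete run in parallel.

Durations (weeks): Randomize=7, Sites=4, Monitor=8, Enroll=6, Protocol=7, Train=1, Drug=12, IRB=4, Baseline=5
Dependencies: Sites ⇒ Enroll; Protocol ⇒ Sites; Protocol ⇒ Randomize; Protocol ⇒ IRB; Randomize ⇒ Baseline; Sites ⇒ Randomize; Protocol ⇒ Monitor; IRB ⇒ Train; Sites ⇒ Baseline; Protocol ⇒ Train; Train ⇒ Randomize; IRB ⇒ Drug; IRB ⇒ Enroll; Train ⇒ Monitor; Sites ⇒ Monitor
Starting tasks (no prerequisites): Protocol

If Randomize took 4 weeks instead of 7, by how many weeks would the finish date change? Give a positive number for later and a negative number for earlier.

-1

As given, the longest chain is Protocol→IRB→Train→Randomize→Baseline = 7+4+1+7+5 = 24, so the finish is 24 weeks.
Randomize lies on that path, so at 4 weeks the path becomes 21 weeks.
Now Protocol→IRB→Drug = 7+4+12 = 23 is longest, so the finish becomes 23 weeks.
Change in finish: 23 − 24 = -1 weeks.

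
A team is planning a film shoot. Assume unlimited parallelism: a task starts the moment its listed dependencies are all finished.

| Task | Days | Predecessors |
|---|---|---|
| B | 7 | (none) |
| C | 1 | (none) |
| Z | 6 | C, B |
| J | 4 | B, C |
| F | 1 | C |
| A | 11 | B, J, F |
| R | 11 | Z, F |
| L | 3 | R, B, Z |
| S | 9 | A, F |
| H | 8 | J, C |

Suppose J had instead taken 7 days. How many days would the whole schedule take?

34

The binding path is B→J→A→S = 7+4+11+9 = 31; finish at 31 days.
J lies on that path, so at 7 days the path becomes 34 days.
No other chain overtakes it, so the finish is 34 days.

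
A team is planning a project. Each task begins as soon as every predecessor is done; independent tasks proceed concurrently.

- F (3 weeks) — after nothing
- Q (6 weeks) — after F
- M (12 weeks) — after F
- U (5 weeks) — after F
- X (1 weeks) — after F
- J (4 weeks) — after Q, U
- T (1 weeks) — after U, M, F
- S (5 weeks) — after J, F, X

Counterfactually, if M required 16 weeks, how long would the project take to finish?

The binding path is F→Q→J→S = 3+6+4+5 = 18; finish at 18 weeks.
The longest path through M is only 16 weeks, so M has float 2.
New critical path: F→M→T = 3+16+1 = 20 ⇒ 20 weeks.

20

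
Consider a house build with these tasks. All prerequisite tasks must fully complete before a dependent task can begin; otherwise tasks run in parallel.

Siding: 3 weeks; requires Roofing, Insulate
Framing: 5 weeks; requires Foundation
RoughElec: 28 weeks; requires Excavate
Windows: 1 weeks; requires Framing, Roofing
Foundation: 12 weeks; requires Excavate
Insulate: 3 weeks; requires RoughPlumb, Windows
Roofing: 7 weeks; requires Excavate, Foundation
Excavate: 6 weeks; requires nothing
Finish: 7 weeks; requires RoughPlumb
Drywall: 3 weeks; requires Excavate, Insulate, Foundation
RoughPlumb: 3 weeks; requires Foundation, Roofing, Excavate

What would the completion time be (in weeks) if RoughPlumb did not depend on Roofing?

34

With the dependency in place, Excavate→Foundation→Roofing→RoughPlumb→Finish = 6+12+7+3+7 = 35 sets the finish at 35 weeks.
Without Roofing→RoughPlumb, RoughPlumb's earliest start moves from 25 to 18.
After: Excavate→RoughElec = 6+28 = 34 → 34 weeks.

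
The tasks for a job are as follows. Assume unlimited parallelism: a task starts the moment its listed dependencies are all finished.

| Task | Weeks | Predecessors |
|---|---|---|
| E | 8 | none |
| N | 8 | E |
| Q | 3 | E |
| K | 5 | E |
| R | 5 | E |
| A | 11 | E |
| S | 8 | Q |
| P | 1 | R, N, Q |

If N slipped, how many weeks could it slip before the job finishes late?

2

E→Q→S = 8+3+8 = 19 sets the makespan at 19 weeks.
The longest chain containing N totals 17 weeks.
Slack of N = 10 − 8 = 2 weeks.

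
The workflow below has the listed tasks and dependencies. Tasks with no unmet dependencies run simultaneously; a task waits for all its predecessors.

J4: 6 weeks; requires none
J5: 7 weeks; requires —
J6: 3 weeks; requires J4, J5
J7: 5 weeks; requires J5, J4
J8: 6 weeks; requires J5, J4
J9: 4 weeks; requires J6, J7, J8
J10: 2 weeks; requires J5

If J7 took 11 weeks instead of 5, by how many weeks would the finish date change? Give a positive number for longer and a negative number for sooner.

5

As given, the longest chain is J5→J8→J9 = 7+6+4 = 17, so the finish is 17 weeks.
J7 is off the critical path — its longest chain is 16 weeks, giving 1 of slack.
Now J5→J7→J9 = 7+11+4 = 22 is longest, so the finish becomes 22 weeks.
Change in finish: 22 − 17 = +5 weeks.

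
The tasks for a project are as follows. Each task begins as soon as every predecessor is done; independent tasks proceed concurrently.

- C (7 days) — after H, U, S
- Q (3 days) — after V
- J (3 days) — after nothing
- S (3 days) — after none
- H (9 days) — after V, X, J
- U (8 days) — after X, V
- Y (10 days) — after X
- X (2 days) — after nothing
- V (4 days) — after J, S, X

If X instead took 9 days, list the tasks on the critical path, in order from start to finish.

X, V, H, C

The binding path is J→V→H→C = 3+4+9+7 = 23; finish at 23 days.
X has 1 day of float (longest path through it is 22).
New critical path: X→V→H→C = 9+4+9+7 = 29 ⇒ 29 days.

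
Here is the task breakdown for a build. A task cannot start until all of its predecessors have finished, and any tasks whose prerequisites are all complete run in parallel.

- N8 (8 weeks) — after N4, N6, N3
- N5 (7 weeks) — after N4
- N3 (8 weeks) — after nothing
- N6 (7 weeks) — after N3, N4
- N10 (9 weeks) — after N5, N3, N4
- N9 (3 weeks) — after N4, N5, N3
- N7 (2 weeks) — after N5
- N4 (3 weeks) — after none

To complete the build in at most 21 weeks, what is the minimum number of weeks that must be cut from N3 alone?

2

Current finish: 23 weeks; target: 21.
N3 is on every critical path, so each week cut from N3 cuts the finish by one (this holds down to a finish of 19).
Need 23 − 21 = 2 weeks off N3 → N3 becomes 6 weeks, finish becomes 21.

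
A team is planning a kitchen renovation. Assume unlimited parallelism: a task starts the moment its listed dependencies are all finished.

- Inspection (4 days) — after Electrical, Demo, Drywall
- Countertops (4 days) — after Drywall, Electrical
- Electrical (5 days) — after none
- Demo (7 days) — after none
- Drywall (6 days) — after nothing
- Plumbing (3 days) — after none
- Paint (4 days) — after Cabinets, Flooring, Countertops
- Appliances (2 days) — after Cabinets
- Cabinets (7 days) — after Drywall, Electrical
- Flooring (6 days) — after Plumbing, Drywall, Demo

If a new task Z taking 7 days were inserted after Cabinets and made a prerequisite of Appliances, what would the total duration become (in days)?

22

Originally the project takes 17 days.
With Z inserted, Appliances now waits for max(Cabinets, Z).
New critical path: Drywall→Cabinets→Z→Appliances = 6+7+7+2 = 22 ⇒ 22 days.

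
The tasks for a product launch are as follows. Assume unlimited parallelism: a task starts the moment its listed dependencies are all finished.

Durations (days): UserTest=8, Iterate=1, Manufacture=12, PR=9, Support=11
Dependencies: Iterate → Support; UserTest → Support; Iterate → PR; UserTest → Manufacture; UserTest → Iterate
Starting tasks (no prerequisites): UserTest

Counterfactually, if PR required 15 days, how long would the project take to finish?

24

Actual critical path: UserTest→Iterate→Support = 8+1+11 = 20 ⇒ 20 days.
PR has 2 days of float (longest path through it is 18).
The binding chain switches to UserTest→Iterate→PR = 8+1+15 = 24; finish 24 days.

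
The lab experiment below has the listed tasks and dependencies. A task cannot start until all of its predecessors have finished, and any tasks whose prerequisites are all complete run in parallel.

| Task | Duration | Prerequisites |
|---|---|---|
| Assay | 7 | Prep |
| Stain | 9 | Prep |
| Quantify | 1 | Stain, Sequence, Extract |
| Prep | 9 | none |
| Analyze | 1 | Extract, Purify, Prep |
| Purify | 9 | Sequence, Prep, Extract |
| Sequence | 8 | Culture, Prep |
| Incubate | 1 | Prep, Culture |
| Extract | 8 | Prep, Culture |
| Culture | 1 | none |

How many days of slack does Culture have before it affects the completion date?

8

The longest chain is Prep→Extract→Purify→Analyze = 9+8+9+1 = 27; overall finish 27 days.
The longest chain containing Culture totals 19 days.
So Culture can slip 9 − 1 = 8 days.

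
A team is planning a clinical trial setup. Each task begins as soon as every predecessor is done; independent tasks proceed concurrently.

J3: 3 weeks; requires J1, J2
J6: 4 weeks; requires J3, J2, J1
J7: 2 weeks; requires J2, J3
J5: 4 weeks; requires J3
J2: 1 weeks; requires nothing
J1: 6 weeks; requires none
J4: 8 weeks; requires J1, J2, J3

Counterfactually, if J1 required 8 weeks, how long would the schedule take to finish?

19

Critical path before the change: J1→J3→J4 = 6+3+8 = 17 giving 17 weeks.
Since J1 is critical, the +2 change carries straight to that chain (now 19 weeks).
The critical path is still J1→J3→J4; finish is now 19 weeks.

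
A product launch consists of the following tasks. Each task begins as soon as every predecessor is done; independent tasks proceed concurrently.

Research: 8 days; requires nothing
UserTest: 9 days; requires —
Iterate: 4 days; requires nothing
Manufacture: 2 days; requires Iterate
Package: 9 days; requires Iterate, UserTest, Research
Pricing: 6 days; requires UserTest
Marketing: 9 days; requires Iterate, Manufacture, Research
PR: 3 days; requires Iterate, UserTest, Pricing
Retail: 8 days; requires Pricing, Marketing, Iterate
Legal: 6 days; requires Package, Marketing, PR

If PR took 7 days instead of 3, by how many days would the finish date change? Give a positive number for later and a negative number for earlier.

3

Baseline: Research→Marketing→Retail = 8+9+8 = 25 → 25 days.
PR has 1 day of float (longest path through it is 24).
New critical path: UserTest→Pricing→PR→Legal = 9+6+7+6 = 28 ⇒ 28 days.
Change in finish: 28 − 25 = +3 days.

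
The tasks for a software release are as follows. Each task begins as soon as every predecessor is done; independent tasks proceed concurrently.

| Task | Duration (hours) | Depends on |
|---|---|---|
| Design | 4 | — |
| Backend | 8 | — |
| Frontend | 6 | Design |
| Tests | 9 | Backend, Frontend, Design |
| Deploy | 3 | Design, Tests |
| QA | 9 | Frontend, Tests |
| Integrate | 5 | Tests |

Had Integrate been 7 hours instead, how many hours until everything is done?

28

Baseline: Design→Frontend→Tests→QA = 4+6+9+9 = 28 → 28 hours.
Integrate has 4 hours of float (longest path through it is 24).
That remains the longest chain; total 28 hours.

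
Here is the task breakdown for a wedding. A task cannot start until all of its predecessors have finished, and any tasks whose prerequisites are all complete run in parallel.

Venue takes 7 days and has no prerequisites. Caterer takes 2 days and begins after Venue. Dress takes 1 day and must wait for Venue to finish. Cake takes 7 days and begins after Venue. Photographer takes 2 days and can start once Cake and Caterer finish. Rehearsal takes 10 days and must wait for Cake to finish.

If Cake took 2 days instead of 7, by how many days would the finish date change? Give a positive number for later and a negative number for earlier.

-5

As given, the longest chain is Venue→Cake→Rehearsal = 7+7+10 = 24, so the finish is 24 days.
Cake is on the critical path; changing it to 2 makes that path 19 days.
That remains the longest chain; total 19 days.
Change in finish: 19 − 24 = -5 days.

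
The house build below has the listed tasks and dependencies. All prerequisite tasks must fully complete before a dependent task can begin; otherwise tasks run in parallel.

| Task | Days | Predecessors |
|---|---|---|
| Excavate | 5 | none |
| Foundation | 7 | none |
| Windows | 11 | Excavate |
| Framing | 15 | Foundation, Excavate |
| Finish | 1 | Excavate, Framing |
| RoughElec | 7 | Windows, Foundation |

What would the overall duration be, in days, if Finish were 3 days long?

25

Actual critical path: Foundation→Framing→Finish = 7+15+1 = 23 ⇒ 23 days.
Since Finish is critical, the +2 change carries straight to that chain (now 25 days).
The critical path is still Foundation→Framing→Finish; finish is now 25 days.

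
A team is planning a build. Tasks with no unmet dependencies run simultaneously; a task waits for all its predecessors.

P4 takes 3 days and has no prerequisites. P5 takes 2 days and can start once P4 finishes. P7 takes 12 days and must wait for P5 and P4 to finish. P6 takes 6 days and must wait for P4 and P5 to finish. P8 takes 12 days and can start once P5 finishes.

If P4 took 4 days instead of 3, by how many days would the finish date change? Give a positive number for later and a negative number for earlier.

1

The binding path is P4→P5→P7 = 3+2+12 = 17; finish at 17 days.
P4 lies on that path, so at 4 days the path becomes 18 days.
The critical path is still P4→P5→P7; finish is now 18 days.
Change in finish: 18 − 17 = +1 days.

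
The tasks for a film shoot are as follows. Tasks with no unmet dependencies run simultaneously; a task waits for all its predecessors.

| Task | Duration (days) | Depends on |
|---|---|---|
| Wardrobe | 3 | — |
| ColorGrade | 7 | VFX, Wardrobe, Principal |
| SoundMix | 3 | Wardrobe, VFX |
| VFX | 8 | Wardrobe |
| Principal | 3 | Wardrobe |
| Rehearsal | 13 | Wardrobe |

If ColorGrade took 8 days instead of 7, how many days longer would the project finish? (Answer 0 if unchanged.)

1

Critical path before the change: Wardrobe→VFX→ColorGrade = 3+8+7 = 18 giving 18 days.
ColorGrade is on the critical path; changing it to 8 makes that path 19 days.
The critical path is still Wardrobe→VFX→ColorGrade; finish is now 19 days.
Change in finish: 19 − 18 = +1 days.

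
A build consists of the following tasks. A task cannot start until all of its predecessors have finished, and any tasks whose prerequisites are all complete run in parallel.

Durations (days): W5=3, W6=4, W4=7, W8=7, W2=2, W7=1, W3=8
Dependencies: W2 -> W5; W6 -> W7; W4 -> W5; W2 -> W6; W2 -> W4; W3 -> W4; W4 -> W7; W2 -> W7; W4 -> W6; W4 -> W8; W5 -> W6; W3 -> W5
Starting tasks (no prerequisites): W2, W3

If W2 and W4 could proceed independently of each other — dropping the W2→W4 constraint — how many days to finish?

Original critical path: W3→W4→W5→W6→W7 = 8+7+3+4+1 = 23 ⇒ 23 days.
Dropping W2→W4 doesn't change W4's earliest start (8); another predecessor still binds.
New critical path: W3→W4→W5→W6→W7 = 8+7+3+4+1 = 23 ⇒ 23 days.

23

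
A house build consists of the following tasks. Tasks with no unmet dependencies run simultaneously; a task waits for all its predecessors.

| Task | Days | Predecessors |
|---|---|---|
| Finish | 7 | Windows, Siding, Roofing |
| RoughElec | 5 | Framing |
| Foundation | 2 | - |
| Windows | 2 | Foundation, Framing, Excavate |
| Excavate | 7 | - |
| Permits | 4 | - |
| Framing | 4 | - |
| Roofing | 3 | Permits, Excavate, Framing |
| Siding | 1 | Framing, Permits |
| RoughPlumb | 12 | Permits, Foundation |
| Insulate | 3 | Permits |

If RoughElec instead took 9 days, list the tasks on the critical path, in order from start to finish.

Excavate, Roofing, Finish

Actual critical path: Excavate→Roofing→Finish = 7+3+7 = 17 ⇒ 17 days.
RoughElec has 8 days of float (longest path through it is 9).
That remains the longest chain; total 17 days.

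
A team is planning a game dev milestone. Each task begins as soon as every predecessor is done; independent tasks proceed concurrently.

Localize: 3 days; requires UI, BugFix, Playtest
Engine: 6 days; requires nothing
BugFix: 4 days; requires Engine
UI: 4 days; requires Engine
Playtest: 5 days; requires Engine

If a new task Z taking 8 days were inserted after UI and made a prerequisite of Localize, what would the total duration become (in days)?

Originally the game dev milestone takes 14 days.
With Z inserted, Localize now waits for max(UI, BugFix, Playtest, Z).
New critical path: Engine→UI→Z→Localize = 6+4+8+3 = 21 ⇒ 21 days.

21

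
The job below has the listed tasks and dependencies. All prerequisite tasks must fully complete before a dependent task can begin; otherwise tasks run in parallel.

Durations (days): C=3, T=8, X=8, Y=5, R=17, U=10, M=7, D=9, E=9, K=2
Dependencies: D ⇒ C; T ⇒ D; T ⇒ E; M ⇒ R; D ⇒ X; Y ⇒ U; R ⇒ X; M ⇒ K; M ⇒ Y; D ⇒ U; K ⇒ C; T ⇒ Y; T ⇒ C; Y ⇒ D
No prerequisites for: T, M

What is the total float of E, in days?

15

T→Y→D→U = 8+5+9+10 = 32 sets the makespan at 32 days.
Longest path through E: 17 days (earliest finish 17, latest finish 32).
So E can slip 32 − 17 = 15 days.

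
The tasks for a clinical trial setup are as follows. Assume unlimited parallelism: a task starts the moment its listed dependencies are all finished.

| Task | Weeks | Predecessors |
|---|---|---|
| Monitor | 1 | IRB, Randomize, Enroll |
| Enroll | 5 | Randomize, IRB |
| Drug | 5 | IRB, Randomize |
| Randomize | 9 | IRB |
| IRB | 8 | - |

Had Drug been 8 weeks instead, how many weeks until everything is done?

25

As given, the longest chain is IRB→Randomize→Enroll→Monitor = 8+9+5+1 = 23, so the finish is 23 weeks.
Drug is off the critical path — its longest chain is 22 weeks, giving 1 of slack.
New critical path: IRB→Randomize→Drug = 8+9+8 = 25 ⇒ 25 weeks.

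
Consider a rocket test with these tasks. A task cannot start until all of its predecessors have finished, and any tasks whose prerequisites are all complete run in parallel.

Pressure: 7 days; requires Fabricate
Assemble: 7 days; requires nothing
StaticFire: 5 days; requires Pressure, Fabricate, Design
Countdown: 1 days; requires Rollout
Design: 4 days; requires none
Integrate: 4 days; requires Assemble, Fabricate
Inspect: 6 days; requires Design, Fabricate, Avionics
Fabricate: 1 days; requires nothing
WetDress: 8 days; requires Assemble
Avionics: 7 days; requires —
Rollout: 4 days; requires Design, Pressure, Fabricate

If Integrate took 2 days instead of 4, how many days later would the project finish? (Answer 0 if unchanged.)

0

Actual critical path: Assemble→WetDress = 7+8 = 15 ⇒ 15 days.
Integrate is off the critical path — its longest chain is 11 days, giving 4 of slack.
The critical path is still Assemble→WetDress; finish is now 15 days.
Change in finish: 15 − 15 = +0 days.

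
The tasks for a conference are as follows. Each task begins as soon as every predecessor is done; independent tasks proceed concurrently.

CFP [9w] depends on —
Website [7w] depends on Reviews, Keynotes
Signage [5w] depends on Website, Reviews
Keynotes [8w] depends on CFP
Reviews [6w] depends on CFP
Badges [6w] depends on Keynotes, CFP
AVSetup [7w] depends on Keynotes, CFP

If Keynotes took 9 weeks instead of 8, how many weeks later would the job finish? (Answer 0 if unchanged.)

1

The binding path is CFP→Keynotes→Website→Signage = 9+8+7+5 = 29; finish at 29 weeks.
Keynotes is on the critical path; changing it to 9 makes that path 30 weeks.
The critical path is still CFP→Keynotes→Website→Signage; finish is now 30 weeks.
Change in finish: 30 − 29 = +1 weeks.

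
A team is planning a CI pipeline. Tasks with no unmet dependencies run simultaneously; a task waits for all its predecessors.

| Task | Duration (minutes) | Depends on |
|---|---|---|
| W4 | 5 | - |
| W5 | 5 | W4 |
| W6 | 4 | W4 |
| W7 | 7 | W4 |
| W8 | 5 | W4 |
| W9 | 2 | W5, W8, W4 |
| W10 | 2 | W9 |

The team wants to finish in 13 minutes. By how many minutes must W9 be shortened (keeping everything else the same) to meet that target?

1

Current finish: 14 minutes; target: 13.
W9 is on every critical path, so each minute cut from W9 cuts the finish by one (this holds down to a finish of 13).
Need 14 − 13 = 1 minute off W9 → W9 becomes 1 minute, finish becomes 13.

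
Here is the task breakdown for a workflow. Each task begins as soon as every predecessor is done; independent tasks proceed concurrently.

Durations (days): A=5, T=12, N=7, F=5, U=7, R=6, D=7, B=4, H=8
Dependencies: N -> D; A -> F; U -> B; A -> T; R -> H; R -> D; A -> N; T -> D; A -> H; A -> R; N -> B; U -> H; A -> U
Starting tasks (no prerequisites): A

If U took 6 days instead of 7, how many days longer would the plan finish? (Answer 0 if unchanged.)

As given, the longest chain is A→T→D = 5+12+7 = 24, so the finish is 24 days.
U is off the critical path — its longest chain is 20 days, giving 4 of slack.
No other chain overtakes it, so the finish is 24 days.
Change in finish: 24 − 24 = +0 days.

0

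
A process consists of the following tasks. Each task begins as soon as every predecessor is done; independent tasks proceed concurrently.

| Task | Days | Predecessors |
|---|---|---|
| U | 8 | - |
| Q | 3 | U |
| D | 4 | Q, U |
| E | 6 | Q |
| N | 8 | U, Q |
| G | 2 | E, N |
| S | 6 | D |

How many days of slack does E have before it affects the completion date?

2

U→Q→D→S = 8+3+4+6 = 21 sets the makespan at 21 days.
E finishes as early as 17 and must finish by 19.
Float = 21 − 19 = 2.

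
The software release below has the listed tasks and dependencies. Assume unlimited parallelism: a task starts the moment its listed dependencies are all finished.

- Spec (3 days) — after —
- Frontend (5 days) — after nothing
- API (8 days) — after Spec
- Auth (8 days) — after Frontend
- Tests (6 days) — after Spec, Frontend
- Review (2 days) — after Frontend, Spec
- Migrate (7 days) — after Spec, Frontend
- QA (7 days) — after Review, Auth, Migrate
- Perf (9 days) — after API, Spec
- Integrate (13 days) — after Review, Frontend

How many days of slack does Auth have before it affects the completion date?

0

Spec→API→Perf = 3+8+9 = 20 sets the makespan at 20 days.
The longest chain containing Auth totals 20 days.
Float = 20 − 20 = 0.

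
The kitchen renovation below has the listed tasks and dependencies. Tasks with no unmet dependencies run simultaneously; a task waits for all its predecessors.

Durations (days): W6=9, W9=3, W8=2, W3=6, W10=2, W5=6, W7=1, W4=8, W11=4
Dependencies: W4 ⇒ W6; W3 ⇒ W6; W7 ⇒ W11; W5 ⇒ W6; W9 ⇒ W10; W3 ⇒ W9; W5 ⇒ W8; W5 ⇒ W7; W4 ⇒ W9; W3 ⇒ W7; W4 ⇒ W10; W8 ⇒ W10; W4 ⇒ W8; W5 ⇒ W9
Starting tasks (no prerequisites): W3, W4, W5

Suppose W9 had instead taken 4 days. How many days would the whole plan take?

17

Baseline: W4→W6 = 8+9 = 17 → 17 days.
The longest path through W9 is only 13 days, so W9 has float 4.
The critical path is still W4→W6; finish is now 17 days.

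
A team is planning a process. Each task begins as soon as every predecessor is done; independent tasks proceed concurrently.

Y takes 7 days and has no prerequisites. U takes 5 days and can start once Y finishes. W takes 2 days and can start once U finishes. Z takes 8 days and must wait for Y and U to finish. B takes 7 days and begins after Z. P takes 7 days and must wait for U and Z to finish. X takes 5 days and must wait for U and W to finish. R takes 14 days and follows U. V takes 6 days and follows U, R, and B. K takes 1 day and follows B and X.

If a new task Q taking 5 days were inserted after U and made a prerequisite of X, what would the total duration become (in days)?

Originally the project takes 33 days.
With Q inserted, X now waits for max(U, W, Q).
New critical path: Y→U→Z→B→V = 7+5+8+7+6 = 33 ⇒ 33 days.

33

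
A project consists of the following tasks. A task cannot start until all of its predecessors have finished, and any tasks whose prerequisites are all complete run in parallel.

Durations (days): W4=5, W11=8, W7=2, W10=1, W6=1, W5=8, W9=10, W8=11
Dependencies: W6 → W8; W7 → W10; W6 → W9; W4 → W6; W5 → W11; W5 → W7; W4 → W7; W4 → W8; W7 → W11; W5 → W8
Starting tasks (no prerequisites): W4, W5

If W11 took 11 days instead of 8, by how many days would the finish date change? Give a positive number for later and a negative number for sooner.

Critical path before the change: W5→W8 = 8+11 = 19 giving 19 days.
W11 has 1 day of float (longest path through it is 18).
New critical path: W5→W7→W11 = 8+2+11 = 21 ⇒ 21 days.
Change in finish: 21 − 19 = +2 days.

2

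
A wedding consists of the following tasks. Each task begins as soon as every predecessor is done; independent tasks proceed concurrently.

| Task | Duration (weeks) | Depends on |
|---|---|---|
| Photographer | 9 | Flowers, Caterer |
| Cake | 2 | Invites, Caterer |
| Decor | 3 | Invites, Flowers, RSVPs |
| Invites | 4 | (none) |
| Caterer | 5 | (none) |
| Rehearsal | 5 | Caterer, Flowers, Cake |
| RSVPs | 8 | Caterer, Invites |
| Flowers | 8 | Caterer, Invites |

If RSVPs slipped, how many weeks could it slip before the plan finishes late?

6

Critical path: Caterer→Flowers→Photographer = 5+8+9 = 22, so the finish is 22 weeks.
Longest path through RSVPs: 16 weeks (earliest finish 13, latest finish 19).
Slack of RSVPs = 11 − 5 = 6 weeks.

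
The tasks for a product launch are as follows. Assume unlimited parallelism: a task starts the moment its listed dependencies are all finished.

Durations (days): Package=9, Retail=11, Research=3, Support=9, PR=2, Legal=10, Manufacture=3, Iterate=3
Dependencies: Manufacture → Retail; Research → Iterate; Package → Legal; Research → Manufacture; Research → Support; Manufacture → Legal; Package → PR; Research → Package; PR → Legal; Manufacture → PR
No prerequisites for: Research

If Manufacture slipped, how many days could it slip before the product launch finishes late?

6

Research→Package→PR→Legal = 3+9+2+10 = 24 sets the makespan at 24 days.
Longest path through Manufacture: 18 days (earliest finish 6, latest finish 12).
So Manufacture can slip 12 − 6 = 6 days.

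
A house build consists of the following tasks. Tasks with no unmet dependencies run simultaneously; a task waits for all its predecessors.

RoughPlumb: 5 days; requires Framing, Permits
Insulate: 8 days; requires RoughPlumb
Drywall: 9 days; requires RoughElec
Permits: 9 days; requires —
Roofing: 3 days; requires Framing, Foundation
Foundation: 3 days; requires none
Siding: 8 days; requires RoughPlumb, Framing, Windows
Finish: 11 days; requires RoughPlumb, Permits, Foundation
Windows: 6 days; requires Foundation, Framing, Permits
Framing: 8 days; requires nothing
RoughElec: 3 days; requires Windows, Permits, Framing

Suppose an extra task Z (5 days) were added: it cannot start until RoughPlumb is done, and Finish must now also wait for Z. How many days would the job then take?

Originally the job takes 27 days.
With Z inserted, Finish now waits for max(RoughPlumb, Permits, Foundation, Z).
New critical path: Permits→RoughPlumb→Z→Finish = 9+5+5+11 = 30 ⇒ 30 days.

30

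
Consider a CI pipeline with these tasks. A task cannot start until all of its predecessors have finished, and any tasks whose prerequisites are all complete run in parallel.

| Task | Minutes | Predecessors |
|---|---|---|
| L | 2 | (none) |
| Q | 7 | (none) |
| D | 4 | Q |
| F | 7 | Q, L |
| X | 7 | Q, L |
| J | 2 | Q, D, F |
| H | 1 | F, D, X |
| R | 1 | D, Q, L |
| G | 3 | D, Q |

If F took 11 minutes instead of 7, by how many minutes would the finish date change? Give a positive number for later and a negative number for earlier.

4

As given, the longest chain is Q→F→J = 7+7+2 = 16, so the finish is 16 minutes.
F is on the critical path; changing it to 11 makes that path 20 minutes.
That remains the longest chain; total 20 minutes.
Change in finish: 20 − 16 = +4 minutes.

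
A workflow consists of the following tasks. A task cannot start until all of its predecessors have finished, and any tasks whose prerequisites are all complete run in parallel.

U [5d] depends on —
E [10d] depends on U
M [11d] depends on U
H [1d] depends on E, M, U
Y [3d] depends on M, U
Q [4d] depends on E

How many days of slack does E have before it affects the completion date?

Critical path: U→E→Q = 5+10+4 = 19, so the finish is 19 days.
Longest path through E: 19 days (earliest finish 15, latest finish 15).
Float = 19 − 19 = 0.

0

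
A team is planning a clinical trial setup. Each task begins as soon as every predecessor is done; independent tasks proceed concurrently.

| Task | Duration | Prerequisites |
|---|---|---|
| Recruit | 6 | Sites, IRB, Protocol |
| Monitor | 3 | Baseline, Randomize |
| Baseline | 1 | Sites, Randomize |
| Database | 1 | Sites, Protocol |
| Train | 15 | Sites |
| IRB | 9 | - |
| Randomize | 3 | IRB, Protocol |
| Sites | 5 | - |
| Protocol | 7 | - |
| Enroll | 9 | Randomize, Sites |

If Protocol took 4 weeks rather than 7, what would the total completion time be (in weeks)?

21

The binding path is IRB→Randomize→Enroll = 9+3+9 = 21; finish at 21 weeks.
Protocol is off the critical path — its longest chain is 19 weeks, giving 2 of slack.
The critical path is still IRB→Randomize→Enroll; finish is now 21 weeks.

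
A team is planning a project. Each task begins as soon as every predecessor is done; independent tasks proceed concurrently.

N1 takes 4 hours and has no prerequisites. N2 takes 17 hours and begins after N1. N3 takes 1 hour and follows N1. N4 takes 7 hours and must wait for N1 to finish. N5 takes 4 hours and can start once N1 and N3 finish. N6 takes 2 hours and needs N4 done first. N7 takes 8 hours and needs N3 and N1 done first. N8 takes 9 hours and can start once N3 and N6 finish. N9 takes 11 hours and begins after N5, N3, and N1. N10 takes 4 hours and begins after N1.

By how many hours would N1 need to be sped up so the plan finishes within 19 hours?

3

Current finish: 22 hours; target: 19.
N1 is on every critical path, so each hour cut from N1 cuts the finish by one (this holds down to a finish of 19).
Need 22 − 19 = 3 hours off N1 → N1 becomes 1 hour, finish becomes 19.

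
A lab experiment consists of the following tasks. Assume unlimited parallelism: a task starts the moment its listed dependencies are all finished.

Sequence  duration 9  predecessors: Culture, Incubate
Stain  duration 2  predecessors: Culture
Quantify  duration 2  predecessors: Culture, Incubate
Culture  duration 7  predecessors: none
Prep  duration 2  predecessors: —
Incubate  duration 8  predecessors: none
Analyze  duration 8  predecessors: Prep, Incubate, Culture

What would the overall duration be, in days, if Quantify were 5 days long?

As given, the longest chain is Incubate→Sequence = 8+9 = 17, so the finish is 17 days.
Quantify is off the critical path — its longest chain is 10 days, giving 7 of slack.
The critical path is still Incubate→Sequence; finish is now 17 days.

17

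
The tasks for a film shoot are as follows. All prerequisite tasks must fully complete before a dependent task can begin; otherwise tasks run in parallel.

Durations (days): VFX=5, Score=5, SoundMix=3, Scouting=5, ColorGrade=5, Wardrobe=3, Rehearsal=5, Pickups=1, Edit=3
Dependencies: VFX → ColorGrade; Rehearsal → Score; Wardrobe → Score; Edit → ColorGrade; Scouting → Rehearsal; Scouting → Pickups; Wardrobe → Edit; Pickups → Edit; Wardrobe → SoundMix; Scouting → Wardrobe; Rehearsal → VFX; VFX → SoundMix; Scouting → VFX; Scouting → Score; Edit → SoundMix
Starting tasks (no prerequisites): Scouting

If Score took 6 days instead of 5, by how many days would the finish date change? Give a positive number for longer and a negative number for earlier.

0

Actual critical path: Scouting→Rehearsal→VFX→ColorGrade = 5+5+5+5 = 20 ⇒ 20 days.
The longest path through Score is only 15 days, so Score has float 5.
That remains the longest chain; total 20 days.
Change in finish: 20 − 20 = +0 days.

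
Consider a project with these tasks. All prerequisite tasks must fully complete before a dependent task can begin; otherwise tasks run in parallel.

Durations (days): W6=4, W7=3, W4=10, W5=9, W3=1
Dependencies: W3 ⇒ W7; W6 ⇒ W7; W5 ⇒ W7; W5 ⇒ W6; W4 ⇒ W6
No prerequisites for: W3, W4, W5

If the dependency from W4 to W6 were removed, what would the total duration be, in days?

Before: longest chain W4→W6→W7 = 10+4+3 = 17, finish 17.
Without W4→W6, W6's earliest start moves from 10 to 9.
New critical path: W5→W6→W7 = 9+4+3 = 16 ⇒ 16 days.

16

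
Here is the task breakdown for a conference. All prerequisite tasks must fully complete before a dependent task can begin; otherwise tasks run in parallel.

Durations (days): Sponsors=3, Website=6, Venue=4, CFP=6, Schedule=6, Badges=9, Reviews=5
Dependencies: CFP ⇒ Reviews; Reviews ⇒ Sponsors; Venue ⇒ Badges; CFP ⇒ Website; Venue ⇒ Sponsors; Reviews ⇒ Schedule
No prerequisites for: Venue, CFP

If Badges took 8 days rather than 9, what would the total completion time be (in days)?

Actual critical path: CFP→Reviews→Schedule = 6+5+6 = 17 ⇒ 17 days.
Badges has 4 days of float (longest path through it is 13).
That remains the longest chain; total 17 days.

17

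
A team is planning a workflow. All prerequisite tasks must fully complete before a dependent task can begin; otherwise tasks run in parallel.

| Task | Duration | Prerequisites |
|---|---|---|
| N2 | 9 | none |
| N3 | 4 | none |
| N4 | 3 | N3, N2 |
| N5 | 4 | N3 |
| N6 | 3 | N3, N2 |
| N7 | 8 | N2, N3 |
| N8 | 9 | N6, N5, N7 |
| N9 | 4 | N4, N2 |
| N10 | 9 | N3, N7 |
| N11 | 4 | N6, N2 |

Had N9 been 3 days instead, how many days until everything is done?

26

As given, the longest chain is N2→N7→N8 = 9+8+9 = 26, so the finish is 26 days.
The longest path through N9 is only 16 days, so N9 has float 10.
That remains the longest chain; total 26 days.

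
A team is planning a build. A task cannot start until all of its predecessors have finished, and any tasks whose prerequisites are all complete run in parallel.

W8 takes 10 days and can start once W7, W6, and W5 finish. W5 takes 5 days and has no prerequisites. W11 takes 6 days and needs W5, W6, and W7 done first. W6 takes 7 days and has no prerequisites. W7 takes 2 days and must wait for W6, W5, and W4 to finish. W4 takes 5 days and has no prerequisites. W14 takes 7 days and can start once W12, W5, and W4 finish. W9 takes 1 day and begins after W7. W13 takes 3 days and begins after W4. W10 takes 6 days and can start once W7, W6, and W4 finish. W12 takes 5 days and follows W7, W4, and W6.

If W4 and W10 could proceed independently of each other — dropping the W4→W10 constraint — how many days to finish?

Before: longest chain W6→W7→W12→W14 = 7+2+5+7 = 21, finish 21.
Dropping W4→W10 doesn't change W10's earliest start (9); another predecessor still binds.
The longest chain is now W6→W7→W12→W14 = 7+2+5+7 = 21, so the job takes 21 days.

21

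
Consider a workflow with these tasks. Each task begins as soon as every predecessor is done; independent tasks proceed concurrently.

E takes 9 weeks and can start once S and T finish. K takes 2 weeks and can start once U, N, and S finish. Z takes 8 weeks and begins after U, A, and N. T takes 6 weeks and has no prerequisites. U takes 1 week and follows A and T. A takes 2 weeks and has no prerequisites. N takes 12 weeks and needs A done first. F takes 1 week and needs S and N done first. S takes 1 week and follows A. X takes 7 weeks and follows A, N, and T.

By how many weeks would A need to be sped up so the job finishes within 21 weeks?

Current finish: 22 weeks; target: 21.
A is on every critical path, so each week cut from A cuts the finish by one (this holds down to a finish of 21).
Need 22 − 21 = 1 week off A → A becomes 1 week, finish becomes 21.

1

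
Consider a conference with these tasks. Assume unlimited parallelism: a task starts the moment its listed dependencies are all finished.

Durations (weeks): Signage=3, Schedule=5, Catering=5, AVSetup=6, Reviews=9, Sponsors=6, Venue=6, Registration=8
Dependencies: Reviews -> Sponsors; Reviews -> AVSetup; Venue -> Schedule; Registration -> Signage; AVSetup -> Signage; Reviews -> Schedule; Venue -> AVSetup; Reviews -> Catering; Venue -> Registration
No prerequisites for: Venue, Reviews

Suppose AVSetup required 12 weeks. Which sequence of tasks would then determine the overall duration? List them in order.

Reviews, AVSetup, Signage

Critical path before the change: Reviews→AVSetup→Signage = 9+6+3 = 18 giving 18 weeks.
Since AVSetup is critical, the +6 change carries straight to that chain (now 24 weeks).
The critical path is still Reviews→AVSetup→Signage; finish is now 24 weeks.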